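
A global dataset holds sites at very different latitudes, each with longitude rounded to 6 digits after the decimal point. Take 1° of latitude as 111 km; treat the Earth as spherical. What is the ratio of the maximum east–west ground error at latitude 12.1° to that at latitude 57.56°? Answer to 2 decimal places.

Rounding to 6 decimal places leaves the longitude within ±5e-07° of the true value.
Error at 12.1° = 5e-07° × 111000 × cos 12.1° ≈ 0.0555 × 0.9778 = 0.054267 m.
At 57.56°: 5e-07° × 111000 × cos 57.56° = 5e-07 × 111000 × 0.5364 ≈ 0.029771 m.
The ratio reduces to cos 12.1° / cos 57.56° = 0.9778/0.5364 ≈ 1.8228.

1.82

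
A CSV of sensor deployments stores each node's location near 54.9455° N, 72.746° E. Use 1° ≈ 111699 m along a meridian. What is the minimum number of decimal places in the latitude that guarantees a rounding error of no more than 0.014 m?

One degree of latitude covers 111699 m.
Rounding to N decimal places gives at most 0.5 × 10⁻ᴺ degrees of error, i.e. 0.5 × 10⁻ᴺ × 111699 m.
Need 0.5 × 111699 × 10⁻ᴺ ≤ 0.014 → 10⁻ᴺ ≤ 2.507e-07, so N ≥ 6.60.
N = 6 would give 0.0558 m (too coarse); N = 7 gives 0.00558 m ≤ 0.014 m.

7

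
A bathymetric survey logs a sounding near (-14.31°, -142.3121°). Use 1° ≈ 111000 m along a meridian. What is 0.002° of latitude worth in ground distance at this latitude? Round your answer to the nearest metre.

Along a meridian 0.002° is 0.002 × 111000 = 222 m.

222 metres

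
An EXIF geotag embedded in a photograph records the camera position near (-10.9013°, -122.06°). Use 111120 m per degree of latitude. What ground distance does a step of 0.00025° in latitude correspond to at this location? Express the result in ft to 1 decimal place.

0.00025° × 111120 m/° = 27.78 m.
In feet: 27.78 m ÷ 0.3048 ≈ 91.142 ft.

91.1 ft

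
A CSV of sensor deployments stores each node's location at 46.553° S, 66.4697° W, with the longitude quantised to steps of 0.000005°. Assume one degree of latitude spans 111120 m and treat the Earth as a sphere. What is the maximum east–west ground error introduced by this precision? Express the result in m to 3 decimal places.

With a 0.000005° grid the true value lies within half a step, ±0.000005°/2 = ±2.5e-06°, of the stored one.
One degree of longitude at 46.553° is 111120 × cos 46.553° ≈ 111120 × 0.6877 = 76415.4 m.
Maximum E–W displacement: 2.5e-06 × 76415.4 = 0.191038 m.

0.191 m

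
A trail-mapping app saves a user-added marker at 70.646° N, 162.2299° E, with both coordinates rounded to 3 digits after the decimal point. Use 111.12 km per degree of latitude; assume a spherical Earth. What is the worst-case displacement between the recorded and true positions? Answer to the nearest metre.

Rounding to 3 decimal places leaves each coordinate within ±0.0005° of the true value.
Latitude error → 0.0005 × 111120 = 55.56 m along the meridian.
E–W at 70.646°: 0.0005° × 111120 × cos 70.646° = 0.0005 × 111120 × 0.3314 ≈ 18.4128 m.
Worst case both components are at the extreme and orthogonal: √(55.56² + 18.4128²) ≈ 58.5316 m.

59 metres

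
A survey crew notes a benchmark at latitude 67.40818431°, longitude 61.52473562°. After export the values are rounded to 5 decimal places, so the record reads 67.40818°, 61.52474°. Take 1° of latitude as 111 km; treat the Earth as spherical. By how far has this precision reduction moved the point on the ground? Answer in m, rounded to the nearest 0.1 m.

The latitude changed by +0.00000431° and the longitude by -0.00000438°.
North–south shift: 0.00000431 × 111000 = 0.47841 m.
E–W at 67.4082°: -0.00000438° × 111000 × cos 67.4082° = -0.00000438 × 111000 × 0.3842 ≈ -0.186773 m.
Hypotenuse of the two orthogonal shifts: √(0.47841² + 0.186773²) = 0.513576 m.

0.5 m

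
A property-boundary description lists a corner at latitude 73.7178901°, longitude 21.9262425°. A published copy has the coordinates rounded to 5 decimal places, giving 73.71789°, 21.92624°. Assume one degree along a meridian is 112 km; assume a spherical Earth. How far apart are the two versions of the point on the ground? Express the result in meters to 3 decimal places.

Δlat = 73.7178901 − 73.71789 = +0.0000001°; Δlon = 21.9262425 − 21.92624 = +0.0000025°.
North–south shift: 0.0000001 × 112000 = 0.0112 m.
E–W at 73.7179°: 0.0000025° × 112000 × cos 73.7179° = 0.0000025 × 112000 × 0.2804 ≈ 0.0785028 m.
Combined displacement = (0.0112² + 0.0785028²)^½ ≈ 0.0792977 m.

0.079 meters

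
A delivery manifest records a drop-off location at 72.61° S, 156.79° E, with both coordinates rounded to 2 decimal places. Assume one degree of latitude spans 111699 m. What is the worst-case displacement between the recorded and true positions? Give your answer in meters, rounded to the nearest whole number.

Rounding to 2 decimal places leaves each coordinate within ±0.005° of the true value.
N–S: 0.005° × 111699 m/° = 558.495 m.
East–west component at 72.61°: 0.005° × 111699 × cos 72.61° ≈ 0.005 × 33384 ≈ 166.92 m.
Combining orthogonally: (558.495² + 166.92²)^½ ≈ 582.906 m.

583 meters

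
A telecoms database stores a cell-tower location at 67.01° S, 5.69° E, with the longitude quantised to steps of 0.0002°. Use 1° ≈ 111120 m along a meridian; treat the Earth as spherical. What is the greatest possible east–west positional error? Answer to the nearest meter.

With a 0.0002° grid the true value lies within half a step, ±0.0002°/2 = ±0.0001°, of the stored one.
At latitude 67.01° a degree of longitude spans 111120 m × cos 67.01° = 111120 × 0.3906 ≈ 43400.2 m.
East–west error: 0.0001° × 43400.2 m/° ≈ 4.34002 m.

4 meters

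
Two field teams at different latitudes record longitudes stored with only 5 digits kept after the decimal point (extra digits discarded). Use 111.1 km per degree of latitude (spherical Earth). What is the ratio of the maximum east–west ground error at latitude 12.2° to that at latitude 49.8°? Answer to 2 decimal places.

1.51

Truncating at 5 decimal places can drop up to a full unit in the last place, so the longitude may be off by as much as 1e-05°.
Error at 12.2° = 1e-05° × 111100 × cos 12.2° ≈ 1.111 × 0.9774 = 1.0859 m.
Error at 49.8° = 1e-05° × 111100 × cos 49.8° ≈ 1.111 × 0.6455 = 0.7171 m.
The ratio reduces to cos 12.2° / cos 49.8° = 0.9774/0.6455 ≈ 1.5143.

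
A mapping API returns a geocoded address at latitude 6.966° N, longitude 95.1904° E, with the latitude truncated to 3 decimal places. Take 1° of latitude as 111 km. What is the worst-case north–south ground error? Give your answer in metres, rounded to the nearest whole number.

Truncating at 3 decimal places can drop up to a full unit in the last place, so the latitude may be off by as much as 0.001°.
North–south distance: 0.001° × 111000 m/° = 111 m.

111 metres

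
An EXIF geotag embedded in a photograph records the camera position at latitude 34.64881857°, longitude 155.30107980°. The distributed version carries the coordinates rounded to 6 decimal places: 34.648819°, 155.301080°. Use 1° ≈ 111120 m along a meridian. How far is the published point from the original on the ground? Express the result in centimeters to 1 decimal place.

Δlat = 34.64881857 − 34.648819 = -0.00000043°; Δlon = 155.30107980 − 155.301080 = -0.00000020°.
N–S: -0.00000043° × 111120 m/° = -0.0477816 m.
East–west at this latitude: -0.00000020° × 111120 × cos 34.6488° ≈ -0.00000020 × 91413.1 = -0.0182826 m.
Distance: √(0.0477816² + 0.0182826²) ≈ 0.0511599 m.
That is 0.0511599 m = 5.116 cm.

5.1 centimeters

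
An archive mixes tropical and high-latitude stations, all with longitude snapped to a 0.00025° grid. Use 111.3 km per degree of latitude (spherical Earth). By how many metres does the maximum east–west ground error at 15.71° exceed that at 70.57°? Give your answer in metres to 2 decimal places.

With a 0.00025° grid the true value lies within half a step, ±0.00025°/2 = ±0.000125°, of the stored one.
Error at 15.71° = 0.000125° × 111300 × cos 15.71° ≈ 13.912 × 0.9626 = 13.393 m.
Error at 70.57° = 0.000125° × 111300 × cos 70.57° ≈ 13.912 × 0.3327 = 4.6281 m.
So the lower-latitude error exceeds the higher by 13.393 − 4.6281 = 8.7647 m.

8.76 metres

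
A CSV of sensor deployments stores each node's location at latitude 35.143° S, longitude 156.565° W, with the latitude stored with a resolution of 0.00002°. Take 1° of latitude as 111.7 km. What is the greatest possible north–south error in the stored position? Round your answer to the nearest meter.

With a 0.00002° grid the true value lies within half a step, ±0.00002°/2 = ±1e-05°, of the stored one.
North–south distance: 1e-05° × 111700 m/° = 1.117 m.

1 meters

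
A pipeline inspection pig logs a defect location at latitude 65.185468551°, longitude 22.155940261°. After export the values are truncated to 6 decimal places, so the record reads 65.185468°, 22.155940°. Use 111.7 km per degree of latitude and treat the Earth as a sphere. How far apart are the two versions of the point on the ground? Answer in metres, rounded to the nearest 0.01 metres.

0.06 metres

Δlat = 65.185468551 − 65.185468 = +0.000000551°; Δlon = 22.155940261 − 22.155940 = +0.000000261°.
North–south shift: 0.000000551 × 111700 = 0.0615467 m.
East–west at this latitude: 0.000000261° × 111700 × cos 65.1855° ≈ 0.000000261 × 46878.5 = 0.0122353 m.
Distance: √(0.0615467² + 0.0122353²) ≈ 0.0627511 m.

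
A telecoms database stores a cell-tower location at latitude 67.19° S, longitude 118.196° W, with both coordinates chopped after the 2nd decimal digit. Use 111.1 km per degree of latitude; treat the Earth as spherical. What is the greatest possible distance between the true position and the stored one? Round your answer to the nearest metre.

1192 metres

Truncating at 2 decimal places can drop up to a full unit in the last place, so each coordinate may be off by as much as 0.01°.
North–south component: 0.01° × 111100 = 1111 m.
Longitude error → 0.01 × 111100 × cos 67.19° = 0.01 × 111100 × 0.3877 ≈ 430.709 m.
The two errors are perpendicular, so the maximum displacement is √(1111² + 430.709²) ≈ 1191.57 m.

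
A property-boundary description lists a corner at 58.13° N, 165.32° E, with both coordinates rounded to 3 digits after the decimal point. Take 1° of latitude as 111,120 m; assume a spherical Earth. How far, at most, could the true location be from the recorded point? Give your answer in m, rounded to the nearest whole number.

63 m

Rounding to 3 decimal places leaves each coordinate within ±0.0005° of the true value.
North–south component: 0.0005° × 111120 = 55.56 m.
East–west component at 58.13°: 0.0005° × 111120 × cos 58.13° ≈ 0.0005 × 58670.7 ≈ 29.3353 m.
Worst case both components are at the extreme and orthogonal: √(55.56² + 29.3353²) ≈ 62.8289 m.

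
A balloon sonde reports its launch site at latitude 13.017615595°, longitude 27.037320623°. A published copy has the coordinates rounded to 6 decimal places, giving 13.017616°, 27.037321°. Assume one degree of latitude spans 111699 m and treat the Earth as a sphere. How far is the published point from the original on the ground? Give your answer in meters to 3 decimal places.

0.061 meters

Δlat = 13.017615595 − 13.017616 = -0.000000405°; Δlon = 27.037320623 − 27.037321 = -0.000000377°.
N–S: -0.000000405° × 111699 m/° = -0.0452381 m.
E–W at 13.0176°: -0.000000377° × 111699 × cos 13.0176° = -0.000000377 × 111699 × 0.9743 ≈ -0.0410283 m.
Hypotenuse of the two orthogonal shifts: √(0.0452381² + 0.0410283²) = 0.0610722 m.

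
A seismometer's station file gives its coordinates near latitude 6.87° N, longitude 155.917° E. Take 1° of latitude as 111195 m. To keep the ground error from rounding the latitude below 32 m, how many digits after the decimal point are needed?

4 decimal places

One degree of latitude covers 111195 m.
Rounding to N decimal places gives at most 0.5 × 10⁻ᴺ degrees of error, i.e. 0.5 × 10⁻ᴺ × 111195 m.
Need 0.5 × 111195 × 10⁻ᴺ ≤ 32 → 10⁻ᴺ ≤ 5.756e-04, so N ≥ 3.24.
So 4 decimal places suffice (5.56 m); 3 would allow up to 55.6 m.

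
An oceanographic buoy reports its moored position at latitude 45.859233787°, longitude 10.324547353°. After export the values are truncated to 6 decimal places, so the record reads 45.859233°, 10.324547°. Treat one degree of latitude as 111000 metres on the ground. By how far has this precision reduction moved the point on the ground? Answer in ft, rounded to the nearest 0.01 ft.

0.30 ft

Δlat = 45.859233787 − 45.859233 = +0.000000787°; Δlon = 10.324547353 − 10.324547 = +0.000000353°.
North–south shift: 0.000000787 × 111000 = 0.087357 m.
E–W at 45.8592°: 0.000000353° × 111000 × cos 45.8592° = 0.000000353 × 111000 × 0.6964 ≈ 0.027288 m.
Hypotenuse of the two orthogonal shifts: √(0.087357² + 0.027288²) = 0.0915198 m.
In feet: 0.0915198 m ÷ 0.3048 ≈ 0.30026 ft.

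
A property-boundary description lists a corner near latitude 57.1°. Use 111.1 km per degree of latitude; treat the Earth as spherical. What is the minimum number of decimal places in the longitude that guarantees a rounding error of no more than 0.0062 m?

7

At 57.1° one degree of longitude covers 111100 × cos 57.1° ≈ 111100 × 0.5432 ≈ 60346.7 m.
With N decimal places the half-ulp bound is 0.5·10⁻ᴺ°, or 0.5·10⁻ᴺ × 60346.7 m on the ground.
Setting 30173.3 × 10⁻ᴺ ≤ 0.0062 gives 10ᴺ ≥ 4.867e+06, i.e. N ≥ 6.69.
So 7 decimal places suffice (0.00302 m); 6 would allow up to 0.0302 m.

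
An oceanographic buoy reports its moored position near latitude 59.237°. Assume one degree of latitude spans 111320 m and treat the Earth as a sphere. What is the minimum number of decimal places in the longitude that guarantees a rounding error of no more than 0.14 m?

6

At 59.237° one degree of longitude covers 111320 × cos 59.237° ≈ 111320 × 0.5115 ≈ 56938.9 m.
With N decimal places the half-ulp bound is 0.5·10⁻ᴺ°, or 0.5·10⁻ᴺ × 56938.9 m on the ground.
Setting 28469.4 × 10⁻ᴺ ≤ 0.14 gives 10ᴺ ≥ 2.034e+05, i.e. N ≥ 5.31.
N = 5 would give 0.285 m (too coarse); N = 6 gives 0.0285 m ≤ 0.14 m.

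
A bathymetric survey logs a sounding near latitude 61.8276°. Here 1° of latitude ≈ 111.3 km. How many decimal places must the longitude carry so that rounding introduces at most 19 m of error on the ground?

At 61.8276° one degree of longitude covers 111300 × cos 61.8276° ≈ 111300 × 0.4721 ≈ 52547.6 m.
With N decimal places the half-ulp bound is 0.5·10⁻ᴺ°, or 0.5·10⁻ᴺ × 52547.6 m on the ground.
Need 0.5 × 52547.6 × 10⁻ᴺ ≤ 19 → 10⁻ᴺ ≤ 7.232e-04, so N ≥ 3.14.
N = 3 would give 26.3 m (too coarse); N = 4 gives 2.63 m ≤ 19 m.

4 decimal places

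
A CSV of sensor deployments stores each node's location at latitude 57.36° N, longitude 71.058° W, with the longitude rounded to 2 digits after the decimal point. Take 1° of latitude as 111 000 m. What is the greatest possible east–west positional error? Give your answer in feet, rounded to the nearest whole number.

Rounding to 2 decimal places leaves the longitude within ±0.005° of the true value.
At latitude 57.36° a degree of longitude spans 111000 m × cos 57.36° = 111000 × 0.5394 ≈ 59868.8 m.
So at most 0.005° × 59868.8 ≈ 299.344 m east–west.
Converting: 299.344 m × 3.2808 ft/m ≈ 982.1 ft.

982 feet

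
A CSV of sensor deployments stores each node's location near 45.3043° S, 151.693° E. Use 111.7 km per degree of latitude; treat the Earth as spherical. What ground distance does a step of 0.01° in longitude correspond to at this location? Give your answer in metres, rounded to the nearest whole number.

One degree of longitude here spans 111700 × cos 45.3043° = 111700 × 0.7033 ≈ 78563.2 m; 0.01° of that is 785.632 m.

786 metres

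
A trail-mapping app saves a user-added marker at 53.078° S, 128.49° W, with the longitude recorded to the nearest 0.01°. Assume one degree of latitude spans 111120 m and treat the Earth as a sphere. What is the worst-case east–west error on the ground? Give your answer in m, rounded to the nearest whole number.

334 m

Rounding to 2 decimal places leaves the longitude within ±0.005° of the true value.
One degree of longitude at 53.078° is 111120 × cos 53.078° ≈ 111120 × 0.6007 = 66752.8 m.
East–west error: 0.005° × 66752.8 m/° ≈ 333.764 m.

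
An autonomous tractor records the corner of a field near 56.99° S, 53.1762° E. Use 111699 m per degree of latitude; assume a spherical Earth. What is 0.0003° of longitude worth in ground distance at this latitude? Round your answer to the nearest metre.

At 56.99° a degree of longitude is 111699 × cos 56.99° ≈ 60852 m, so 0.0003° corresponds to 18.2556 m.

18 metres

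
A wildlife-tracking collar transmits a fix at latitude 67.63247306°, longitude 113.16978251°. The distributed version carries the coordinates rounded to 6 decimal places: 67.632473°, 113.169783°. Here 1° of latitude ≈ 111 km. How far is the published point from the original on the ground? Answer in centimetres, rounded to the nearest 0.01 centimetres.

The latitude changed by +0.00000006° and the longitude by -0.00000049°.
North–south shift: 0.00000006 × 111000 = 0.00666 m.
E–W at 67.6325°: -0.00000049° × 111000 × cos 67.6325° = -0.00000049 × 111000 × 0.3805 ≈ -0.0206979 m.
Combined displacement = (0.00666² + 0.0206979²)^½ ≈ 0.021743 m.
That is 0.021743 m = 2.1743 cm.

2.17 centimetres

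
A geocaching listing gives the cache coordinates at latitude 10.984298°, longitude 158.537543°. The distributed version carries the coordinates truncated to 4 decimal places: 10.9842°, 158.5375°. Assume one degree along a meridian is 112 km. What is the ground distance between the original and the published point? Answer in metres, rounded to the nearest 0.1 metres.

Δlat = 10.984298 − 10.9842 = +0.000098°; Δlon = 158.537543 − 158.5375 = +0.000043°.
North–south shift: 0.000098 × 112000 = 10.976 m.
E–W at 10.9842°: 0.000043° × 112000 × cos 10.9842° = 0.000043 × 112000 × 0.9817 ≈ 4.72777 m.
Combined displacement = (10.976² + 4.72777²)^½ ≈ 11.9509 m.

12.0 metres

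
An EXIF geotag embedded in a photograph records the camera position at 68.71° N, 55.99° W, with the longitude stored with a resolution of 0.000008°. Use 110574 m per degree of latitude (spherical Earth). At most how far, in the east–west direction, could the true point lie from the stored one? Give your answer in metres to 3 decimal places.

0.161 metres

With a 0.000008° grid the true value lies within half a step, ±0.000008°/2 = ±4e-06°, of the stored one.
Parallels shrink by cos φ, so at 68.71° a degree of longitude is 110574 × 0.3631 ≈ 40148.2 m.
So at most 4e-06° × 40148.2 ≈ 0.160593 m east–west.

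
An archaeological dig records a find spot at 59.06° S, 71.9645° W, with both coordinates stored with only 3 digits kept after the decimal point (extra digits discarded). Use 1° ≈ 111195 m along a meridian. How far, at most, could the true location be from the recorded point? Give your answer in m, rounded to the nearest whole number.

125 m

Truncating at 3 decimal places can drop up to a full unit in the last place, so each coordinate may be off by as much as 0.001°.
N–S: 0.001° × 111195 m/° = 111.195 m.
East–west component at 59.06°: 0.001° × 111195 × cos 59.06° ≈ 0.001 × 57169.8 ≈ 57.1698 m.
Worst case both components are at the extreme and orthogonal: √(111.195² + 57.1698²) ≈ 125.031 m.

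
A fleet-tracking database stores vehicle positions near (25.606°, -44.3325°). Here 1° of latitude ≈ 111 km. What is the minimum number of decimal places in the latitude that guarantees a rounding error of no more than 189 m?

One degree of latitude covers 111000 m.
N decimal places → at most half a unit in the last place, 0.5 × 10⁻ᴺ° = 111000/2 × 10⁻ᴺ m.
Setting 55500 × 10⁻ᴺ ≤ 189 gives 10ᴺ ≥ 293.7, i.e. N ≥ 2.47.
At 2 places the error can reach 555 m, but 3 places keeps it to 55.5 m.

3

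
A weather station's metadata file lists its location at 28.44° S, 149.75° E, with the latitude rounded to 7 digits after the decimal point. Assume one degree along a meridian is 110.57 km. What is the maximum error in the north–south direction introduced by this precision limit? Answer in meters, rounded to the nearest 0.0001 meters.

Rounding to 7 decimal places leaves the latitude within ±5e-08° of the true value.
North–south distance: 5e-08° × 110570 m/° = 0.0055285 m.

0.0055 meters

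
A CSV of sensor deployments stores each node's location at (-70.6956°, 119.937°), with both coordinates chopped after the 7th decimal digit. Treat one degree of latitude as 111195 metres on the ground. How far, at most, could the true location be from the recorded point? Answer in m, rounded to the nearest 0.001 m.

0.012 m

Truncating at 7 decimal places can drop up to a full unit in the last place, so each coordinate may be off by as much as 1e-07°.
North–south component: 1e-07° × 111195 = 0.0111195 m.
E–W at 70.6956°: 1e-07° × 111195 × cos 70.6956° = 1e-07 × 111195 × 0.3306 ≈ 0.00367596 m.
The two errors are perpendicular, so the maximum displacement is √(0.0111195² + 0.00367596²) ≈ 0.0117114 m.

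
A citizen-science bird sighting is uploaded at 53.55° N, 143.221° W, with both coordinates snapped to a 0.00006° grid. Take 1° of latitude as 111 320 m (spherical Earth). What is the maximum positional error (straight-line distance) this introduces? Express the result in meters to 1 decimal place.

3.9 meters

With a 0.00006° grid the true value lies within half a step, ±0.00006°/2 = ±3e-05°, of the stored one.
N–S: 3e-05° × 111320 m/° = 3.3396 m.
East–west component at 53.55°: 3e-05° × 111320 × cos 53.55° ≈ 3e-05 × 66137.6 ≈ 1.98413 m.
The two errors are perpendicular, so the maximum displacement is √(3.3396² + 1.98413²) ≈ 3.88454 m.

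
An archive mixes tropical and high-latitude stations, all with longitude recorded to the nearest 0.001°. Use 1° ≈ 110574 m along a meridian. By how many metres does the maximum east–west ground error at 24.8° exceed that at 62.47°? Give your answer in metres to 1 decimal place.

Rounding to 3 decimal places leaves the longitude within ±0.0005° of the true value.
Error at 24.8° = 0.0005° × 110574 × cos 24.8° ≈ 55.287 × 0.9078 = 50.188 m.
Error at 62.47° = 0.0005° × 110574 × cos 62.47° ≈ 55.287 × 0.4622 = 25.554 m.
So the lower-latitude error exceeds the higher by 50.188 − 25.554 = 24.634 m.

24.6 metres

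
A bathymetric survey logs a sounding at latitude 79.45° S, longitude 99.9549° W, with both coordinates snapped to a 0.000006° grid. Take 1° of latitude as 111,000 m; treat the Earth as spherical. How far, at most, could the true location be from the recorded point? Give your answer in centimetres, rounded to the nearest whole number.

With a 0.000006° grid the true value lies within half a step, ±0.000006°/2 = ±3e-06°, of the stored one.
North–south component: 3e-06° × 111000 = 0.333 m.
Longitude error → 3e-06 × 111000 × cos 79.45° = 3e-06 × 111000 × 0.1831 ≈ 0.0609701 m.
Worst case both components are at the extreme and orthogonal: √(0.333² + 0.0609701²) ≈ 0.338536 m.
That is 0.338536 m = 33.854 cm.

34 centimetres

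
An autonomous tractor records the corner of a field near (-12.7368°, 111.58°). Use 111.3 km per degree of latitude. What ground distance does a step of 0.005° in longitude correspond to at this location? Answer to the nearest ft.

0.005° of longitude at 12.7368° is 0.005 × 111300 × cos 12.7368° ≈ 0.005 × 108561 = 542.806 m.
Converting: 542.806 m × 3.2808 ft/m ≈ 1780.9 ft.

1781 ft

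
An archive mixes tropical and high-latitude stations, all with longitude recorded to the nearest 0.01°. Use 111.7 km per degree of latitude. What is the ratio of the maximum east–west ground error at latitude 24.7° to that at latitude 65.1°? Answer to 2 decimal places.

Rounding to 2 decimal places leaves the longitude within ±0.005° of the true value.
Error at 24.7° = 0.005° × 111700 × cos 24.7° ≈ 558.5 × 0.9085 = 507.4 m.
At 65.1°: 0.005° × 111700 × cos 65.1° = 0.005 × 111700 × 0.4210 ≈ 235.15 m.
Ratio: 507.4 / 235.15 = cos 24.7° / cos 65.1° ≈ 2.1578.

2.16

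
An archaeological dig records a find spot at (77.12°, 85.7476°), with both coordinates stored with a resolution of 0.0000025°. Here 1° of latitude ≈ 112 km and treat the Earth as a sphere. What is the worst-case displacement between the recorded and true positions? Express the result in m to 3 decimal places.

0.143 m

With a 0.0000025° grid the true value lies within half a step, ±0.0000025°/2 = ±1.25e-06°, of the stored one.
North–south component: 1.25e-06° × 112000 = 0.14 m.
Longitude error → 1.25e-06 × 112000 × cos 77.12° = 1.25e-06 × 112000 × 0.2229 ≈ 0.0312074 m.
The two errors are perpendicular, so the maximum displacement is √(0.14² + 0.0312074²) ≈ 0.143436 m.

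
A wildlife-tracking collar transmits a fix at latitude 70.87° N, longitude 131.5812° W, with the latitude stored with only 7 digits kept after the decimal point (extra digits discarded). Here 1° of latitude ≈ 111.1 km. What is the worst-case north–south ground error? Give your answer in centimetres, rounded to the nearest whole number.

1 centimetres

Truncating at 7 decimal places can drop up to a full unit in the last place, so the latitude may be off by as much as 1e-07°.
Along the meridian that is 1e-07° × 111100 m/° = 0.01111 m.
That is 0.01111 m = 1.111 cm.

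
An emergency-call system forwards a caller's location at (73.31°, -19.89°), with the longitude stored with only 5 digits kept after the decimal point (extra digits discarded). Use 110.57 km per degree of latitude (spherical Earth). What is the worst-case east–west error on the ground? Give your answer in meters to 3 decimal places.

Truncating at 5 decimal places can drop up to a full unit in the last place, so the longitude may be off by as much as 1e-05°.
At latitude 73.31° a degree of longitude spans 110570 m × cos 73.31° = 110570 × 0.2872 ≈ 31755 m.
Maximum E–W displacement: 1e-05 × 31755 = 0.31755 m.

0.318 meters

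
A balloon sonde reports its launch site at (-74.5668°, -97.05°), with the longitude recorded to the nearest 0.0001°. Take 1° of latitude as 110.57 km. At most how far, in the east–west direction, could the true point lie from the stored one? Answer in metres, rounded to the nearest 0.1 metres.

Rounding to 4 decimal places leaves the longitude within ±5e-05° of the true value.
One degree of longitude at 74.5668° is 110570 × cos 74.5668° ≈ 110570 × 0.2661 = 29424.3 m.
So at most 5e-05° × 29424.3 ≈ 1.47122 m east–west.

1.5 metres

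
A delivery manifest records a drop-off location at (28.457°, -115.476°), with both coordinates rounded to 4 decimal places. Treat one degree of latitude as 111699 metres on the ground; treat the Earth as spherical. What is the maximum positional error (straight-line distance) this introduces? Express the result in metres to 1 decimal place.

Rounding to 4 decimal places leaves each coordinate within ±5e-05° of the true value.
Latitude error → 5e-05 × 111699 = 5.58495 m along the meridian.
E–W at 28.457°: 5e-05° × 111699 × cos 28.457° = 5e-05 × 111699 × 0.8792 ≈ 4.91015 m.
The two errors are perpendicular, so the maximum displacement is √(5.58495² + 4.91015²) ≈ 7.43648 m.

7.4 metres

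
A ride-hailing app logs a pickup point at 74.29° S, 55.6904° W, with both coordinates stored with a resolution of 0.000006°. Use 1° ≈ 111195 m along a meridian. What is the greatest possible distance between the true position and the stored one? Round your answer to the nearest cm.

35 cm

With a 0.000006° grid the true value lies within half a step, ±0.000006°/2 = ±3e-06°, of the stored one.
North–south component: 3e-06° × 111195 = 0.333585 m.
E–W at 74.29°: 3e-06° × 111195 × cos 74.29° = 3e-06 × 111195 × 0.2708 ≈ 0.0903243 m.
Combining orthogonally: (0.333585² + 0.0903243²)^½ ≈ 0.345597 m.
That is 0.345597 m = 34.56 cm.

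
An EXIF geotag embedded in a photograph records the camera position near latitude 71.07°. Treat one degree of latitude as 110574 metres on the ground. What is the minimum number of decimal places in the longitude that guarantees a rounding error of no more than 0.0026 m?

7

At 71.07° one degree of longitude covers 110574 × cos 71.07° ≈ 110574 × 0.3244 ≈ 35871.6 m.
Rounding to N decimal places gives at most 0.5 × 10⁻ᴺ degrees of error, i.e. 0.5 × 10⁻ᴺ × 35871.6 m.
Setting 17935.8 × 10⁻ᴺ ≤ 0.0026 gives 10ᴺ ≥ 6.898e+06, i.e. N ≥ 6.84.
So 7 decimal places suffice (0.00179 m); 6 would allow up to 0.0179 m.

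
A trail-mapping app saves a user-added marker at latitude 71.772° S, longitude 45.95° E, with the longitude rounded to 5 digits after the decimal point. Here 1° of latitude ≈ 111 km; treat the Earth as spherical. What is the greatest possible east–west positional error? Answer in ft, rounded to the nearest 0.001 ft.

Rounding to 5 decimal places leaves the longitude within ±5e-06° of the true value.
One degree of longitude at 71.772° is 111000 × cos 71.772° ≈ 111000 × 0.3128 = 34720.7 m.
So at most 5e-06° × 34720.7 ≈ 0.173604 m east–west.
In feet: 0.173604 m ÷ 0.3048 ≈ 0.56957 ft.

0.570 ft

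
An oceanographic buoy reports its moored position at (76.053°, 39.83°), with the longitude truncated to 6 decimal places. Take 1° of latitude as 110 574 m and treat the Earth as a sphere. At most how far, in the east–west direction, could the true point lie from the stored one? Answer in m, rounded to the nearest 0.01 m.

Truncating at 6 decimal places can drop up to a full unit in the last place, so the longitude may be off by as much as 1e-06°.
Parallels shrink by cos φ, so at 76.053° a degree of longitude is 110574 × 0.2410 ≈ 26651 m.
So at most 1e-06° × 26651 ≈ 0.026651 m east–west.

0.03 m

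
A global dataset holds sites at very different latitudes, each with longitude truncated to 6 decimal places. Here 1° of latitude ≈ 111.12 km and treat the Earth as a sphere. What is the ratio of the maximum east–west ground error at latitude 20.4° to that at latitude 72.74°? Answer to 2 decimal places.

Truncating at 6 decimal places can drop up to a full unit in the last place, so the longitude may be off by as much as 1e-06°.
Error at 20.4° = 1e-06° × 111120 × cos 20.4° ≈ 0.11112 × 0.9373 = 0.10415 m.
At 72.74°: 1e-06° × 111120 × cos 72.74° = 1e-06 × 111120 × 0.2967 ≈ 0.03297 m.
Ratio: 0.10415 / 0.03297 = cos 20.4° / cos 72.74° ≈ 3.1589.

3.16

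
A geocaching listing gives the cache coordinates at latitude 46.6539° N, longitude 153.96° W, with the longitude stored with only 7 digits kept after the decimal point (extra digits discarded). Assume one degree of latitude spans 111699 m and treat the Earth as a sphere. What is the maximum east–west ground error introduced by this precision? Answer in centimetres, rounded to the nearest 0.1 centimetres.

0.8 centimetres

Truncating at 7 decimal places can drop up to a full unit in the last place, so the longitude may be off by as much as 1e-07°.
At latitude 46.6539° a degree of longitude spans 111699 m × cos 46.6539° = 111699 × 0.6864 ≈ 76670.6 m.
So at most 1e-07° × 76670.6 ≈ 0.00766706 m east–west.
That is 0.00766706 m = 0.76671 cm.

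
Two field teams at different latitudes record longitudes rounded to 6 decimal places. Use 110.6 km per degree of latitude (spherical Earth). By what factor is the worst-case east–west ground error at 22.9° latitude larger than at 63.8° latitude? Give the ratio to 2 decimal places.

2.09

Rounding to 6 decimal places leaves the longitude within ±5e-07° of the true value.
Error at 22.9° = 5e-07° × 110600 × cos 22.9° ≈ 0.0553 × 0.9212 = 0.050942 m.
At 63.8°: 5e-07° × 110600 × cos 63.8° = 5e-07 × 110600 × 0.4415 ≈ 0.024415 m.
The ratio reduces to cos 22.9° / cos 63.8° = 0.9212/0.4415 ≈ 2.0865.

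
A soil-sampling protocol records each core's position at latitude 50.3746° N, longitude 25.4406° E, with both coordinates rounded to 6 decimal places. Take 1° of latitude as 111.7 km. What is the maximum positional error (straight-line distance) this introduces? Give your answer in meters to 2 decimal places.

0.07 meters

Rounding to 6 decimal places leaves each coordinate within ±5e-07° of the true value.
North–south component: 5e-07° × 111700 = 0.05585 m.
East–west component at 50.3746°: 5e-07° × 111700 × cos 50.3746° ≈ 5e-07 × 71238.4 ≈ 0.0356192 m.
The two errors are perpendicular, so the maximum displacement is √(0.05585² + 0.0356192²) ≈ 0.0662416 m.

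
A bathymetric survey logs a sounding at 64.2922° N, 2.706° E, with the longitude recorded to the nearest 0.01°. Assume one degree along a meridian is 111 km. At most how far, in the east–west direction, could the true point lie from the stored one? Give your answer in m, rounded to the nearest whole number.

241 m

Rounding to 2 decimal places leaves the longitude within ±0.005° of the true value.
One degree of longitude at 64.2922° is 111000 × cos 64.2922° ≈ 111000 × 0.4338 = 48149.8 m.
East–west error: 0.005° × 48149.8 m/° ≈ 240.749 m.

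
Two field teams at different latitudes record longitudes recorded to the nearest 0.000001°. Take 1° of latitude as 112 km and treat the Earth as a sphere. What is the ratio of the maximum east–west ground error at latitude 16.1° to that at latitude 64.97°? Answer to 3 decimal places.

2.271

Rounding to 6 decimal places leaves the longitude within ±5e-07° of the true value.
Error at 16.1° = 5e-07° × 112000 × cos 16.1° ≈ 0.056 × 0.9608 = 0.053804 m.
At 64.97°: 5e-07° × 112000 × cos 64.97° = 5e-07 × 112000 × 0.4231 ≈ 0.023693 m.
Ratio: 0.053804 / 0.023693 = cos 16.1° / cos 64.97° ≈ 2.2708.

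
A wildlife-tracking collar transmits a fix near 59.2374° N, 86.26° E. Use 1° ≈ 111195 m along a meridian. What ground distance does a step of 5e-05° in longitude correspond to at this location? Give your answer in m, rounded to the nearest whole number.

3 m

One degree of longitude here spans 111195 × cos 59.2374° = 111195 × 0.5115 ≈ 56874.2 m; 5e-05° of that is 2.84371 m.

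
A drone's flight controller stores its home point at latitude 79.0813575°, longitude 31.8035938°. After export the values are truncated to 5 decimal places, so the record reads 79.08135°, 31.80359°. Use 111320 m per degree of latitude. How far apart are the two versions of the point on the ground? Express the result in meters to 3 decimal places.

0.839 meters

The latitude changed by +0.0000075° and the longitude by +0.0000038°.
N–S: 0.0000075° × 111320 m/° = 0.8349 m.
East–west at this latitude: 0.0000038° × 111320 × cos 79.0814° ≈ 0.0000038 × 21085.7 = 0.0801256 m.
Hypotenuse of the two orthogonal shifts: √(0.8349² + 0.0801256²) = 0.838736 m.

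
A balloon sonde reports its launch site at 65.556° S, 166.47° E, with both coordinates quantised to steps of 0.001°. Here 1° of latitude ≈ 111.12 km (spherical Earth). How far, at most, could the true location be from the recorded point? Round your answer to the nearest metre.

60 metres

With a 0.001° grid the true value lies within half a step, ±0.001°/2 = ±0.0005°, of the stored one.
N–S: 0.0005° × 111120 m/° = 55.56 m.
East–west component at 65.556°: 0.0005° × 111120 × cos 65.556° ≈ 0.0005 × 45981.9 ≈ 22.9909 m.
Combining orthogonally: (55.56² + 22.9909²)^½ ≈ 60.129 m.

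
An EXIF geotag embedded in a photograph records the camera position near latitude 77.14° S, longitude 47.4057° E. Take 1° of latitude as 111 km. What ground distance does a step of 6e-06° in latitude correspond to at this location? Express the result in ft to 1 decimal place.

6e-06° × 111000 m/° = 0.666 m.
In feet: 0.666 m ÷ 0.3048 ≈ 2.185 ft.

2.2 ft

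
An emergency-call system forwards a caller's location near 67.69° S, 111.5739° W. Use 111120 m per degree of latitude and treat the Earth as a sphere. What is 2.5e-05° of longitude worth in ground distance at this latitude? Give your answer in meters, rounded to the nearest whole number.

2.5e-05° of longitude at 67.69° is 2.5e-05 × 111120 × cos 67.69° ≈ 2.5e-05 × 42183.1 = 1.05458 m.

1 meters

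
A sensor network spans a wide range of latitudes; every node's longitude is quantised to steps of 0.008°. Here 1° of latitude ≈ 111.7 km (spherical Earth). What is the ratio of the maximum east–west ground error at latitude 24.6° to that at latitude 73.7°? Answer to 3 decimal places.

3.240

With a 0.008° grid the true value lies within half a step, ±0.008°/2 = ±0.004°, of the stored one.
At 24.6°: 0.004° × 111700 × cos 24.6° = 0.004 × 111700 × 0.9092 ≈ 406.25 m.
At 73.7°: 0.004° × 111700 × cos 73.7° = 0.004 × 111700 × 0.2807 ≈ 125.4 m.
Ratio: 406.25 / 125.4 = cos 24.6° / cos 73.7° ≈ 3.2396.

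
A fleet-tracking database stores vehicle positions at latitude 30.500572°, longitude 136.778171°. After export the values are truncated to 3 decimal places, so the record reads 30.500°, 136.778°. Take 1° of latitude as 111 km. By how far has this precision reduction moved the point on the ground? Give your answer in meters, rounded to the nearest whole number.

Δlat = 30.500572 − 30.500 = +0.000572°; Δlon = 136.778171 − 136.778 = +0.000171°.
North–south shift: 0.000572 × 111000 = 63.492 m.
East–west at this latitude: 0.000171° × 111000 × cos 30.5° ≈ 0.000171 × 95640.8 = 16.3546 m.
Hypotenuse of the two orthogonal shifts: √(63.492² + 16.3546²) = 65.5645 m.

66 meters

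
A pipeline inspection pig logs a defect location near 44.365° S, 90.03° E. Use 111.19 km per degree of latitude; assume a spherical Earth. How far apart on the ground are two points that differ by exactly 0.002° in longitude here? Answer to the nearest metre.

159 metres

0.002° of longitude at 44.365° is 0.002 × 111190 × cos 44.365° ≈ 0.002 × 79489.7 = 158.979 m.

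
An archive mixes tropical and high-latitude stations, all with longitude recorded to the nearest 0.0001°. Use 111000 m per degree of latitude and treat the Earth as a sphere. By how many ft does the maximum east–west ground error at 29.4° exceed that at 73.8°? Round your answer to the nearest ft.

11 ft

Rounding to 4 decimal places leaves the longitude within ±5e-05° of the true value.
At 29.4°: 5e-05° × 111000 × cos 29.4° = 5e-05 × 111000 × 0.8712 ≈ 4.8352 m.
Error at 73.8° = 5e-05° × 111000 × cos 73.8° ≈ 5.55 × 0.2790 = 1.5484 m.
So the lower-latitude error exceeds the higher by 4.8352 − 1.5484 = 3.2868 m.
Converting: 3.28684 m × 3.2808 ft/m ≈ 10.784 ft.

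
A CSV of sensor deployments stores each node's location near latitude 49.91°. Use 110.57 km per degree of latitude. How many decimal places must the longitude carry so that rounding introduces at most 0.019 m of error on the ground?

At 49.91° one degree of longitude covers 110570 × cos 49.91° ≈ 110570 × 0.6440 ≈ 71206 m.
With N decimal places the half-ulp bound is 0.5·10⁻ᴺ°, or 0.5·10⁻ᴺ × 71206 m on the ground.
Setting 35603 × 10⁻ᴺ ≤ 0.019 gives 10ᴺ ≥ 1.874e+06, i.e. N ≥ 6.27.
At 6 places the error can reach 0.0356 m, but 7 places keeps it to 0.00356 m.

7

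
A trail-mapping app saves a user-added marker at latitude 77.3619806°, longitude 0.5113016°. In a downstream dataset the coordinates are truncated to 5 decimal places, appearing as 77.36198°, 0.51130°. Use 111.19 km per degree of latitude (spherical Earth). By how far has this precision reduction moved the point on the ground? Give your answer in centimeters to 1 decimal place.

Δlat = 77.3619806 − 77.36198 = +0.0000006°; Δlon = 0.5113016 − 0.51130 = +0.0000016°.
N–S: 0.0000006° × 111190 m/° = 0.066714 m.
East–west at this latitude: 0.0000016° × 111190 × cos 77.362° ≈ 0.0000016 × 24327.3 = 0.0389238 m.
Distance: √(0.066714² + 0.0389238²) ≈ 0.0772387 m.
That is 0.0772387 m = 7.7239 cm.

7.7 centimeters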